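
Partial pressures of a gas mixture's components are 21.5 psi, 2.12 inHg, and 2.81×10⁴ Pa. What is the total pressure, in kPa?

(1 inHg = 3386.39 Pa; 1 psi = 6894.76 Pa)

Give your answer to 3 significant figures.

184 kPa

21.5 psi × 6894.76 = 148237 Pa
2.12 inHg × 3386.39 = 7179.15 Pa
2.81×10⁴ Pa (already Pa)
Sum: 148237 + 7179.15 + 28100 = 183516 Pa
In kPa: 183516 / 1000 = 183.516 kPa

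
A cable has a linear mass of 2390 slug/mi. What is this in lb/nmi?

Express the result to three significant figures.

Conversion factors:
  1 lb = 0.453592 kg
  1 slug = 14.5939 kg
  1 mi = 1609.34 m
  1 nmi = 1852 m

2390 slug/mi × 14.5939 kg/slug ÷ 1609.34 m/mi = 21.6731 kg/m
21.6731 kg/m ÷ 0.453592 kg/lb × 1852 m/nmi = 88490.5 lb/nmi

8.85×10⁴ lb/nmi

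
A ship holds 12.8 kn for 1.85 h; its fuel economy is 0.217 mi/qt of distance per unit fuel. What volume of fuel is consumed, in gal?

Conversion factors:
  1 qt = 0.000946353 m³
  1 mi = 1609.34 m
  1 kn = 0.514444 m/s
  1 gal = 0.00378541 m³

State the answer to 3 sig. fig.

12.8 kn → 6.58488 m/s
1.85 h → 6660 s
d = v × t = 6.58488 × 6660 = 43855.3 m
0.217 mi/qt → 369024 m/m³
V = d / (distance per unit fuel) = 43855.3 / 369024 = 0.118841 m³
In gal: 0.118841 / 0.00378541 = 31.3945 gal

31.4 gal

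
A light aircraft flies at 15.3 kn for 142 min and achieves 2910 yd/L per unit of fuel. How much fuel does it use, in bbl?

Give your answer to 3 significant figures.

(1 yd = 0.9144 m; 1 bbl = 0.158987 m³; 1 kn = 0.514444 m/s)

15.3 kn → 7.87099 m/s
142 min → 8520 s
d = v × t = 7.87099 × 8520 = 67060.8 m
2910 yd/L → 2.6609×10⁶ m/m³
V = d / (distance per unit fuel) = 67060.8 / 2.6609×10⁶ = 0.0252023 m³
In bbl: 0.0252023 / 0.158987 = 0.158518 bbl

0.159 bbl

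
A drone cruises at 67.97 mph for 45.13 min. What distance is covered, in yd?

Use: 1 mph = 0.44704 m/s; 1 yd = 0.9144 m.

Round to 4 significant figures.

67.97 mph × 0.44704 = 30.3853 m/s
45.13 min × 60 = 2707.8 s
d = v × t = 30.3853 m/s × 2707.8 s = 82277.3 m
82277.3 m ÷ (0.9144 m/yd) = 89979.5 yd

8.998×10⁴ yd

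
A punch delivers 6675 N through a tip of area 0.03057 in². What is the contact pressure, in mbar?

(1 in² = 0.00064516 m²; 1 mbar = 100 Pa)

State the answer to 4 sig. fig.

3.384×10⁶ mbar

0.03057 in² × 0.00064516 → 1.97225×10⁻⁵ m²
P = F / A = 6675 N / 1.97225×10⁻⁵ m² = 3.38446×10⁸ Pa
3.38446×10⁸ Pa ÷ (100 Pa/mbar) = 3.38446×10⁶ mbar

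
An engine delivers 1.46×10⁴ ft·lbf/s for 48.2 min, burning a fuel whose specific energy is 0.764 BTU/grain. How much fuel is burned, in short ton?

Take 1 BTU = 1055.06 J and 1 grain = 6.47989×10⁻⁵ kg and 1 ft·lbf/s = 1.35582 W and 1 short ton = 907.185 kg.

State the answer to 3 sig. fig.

0.00507 short ton

1.46×10⁴ ft·lbf/s → 19795 W
48.2 min → 2892 s
E = P × t = 19795 × 2892 = 5.72471×10⁷ J
0.764 BTU/grain → 1.24395×10⁷ J/kg
m = E / e_s = 5.72471×10⁷ / 1.24395×10⁷ = 4.60204 kg
In short ton: 4.60204 / 907.185 = 0.00507288 short ton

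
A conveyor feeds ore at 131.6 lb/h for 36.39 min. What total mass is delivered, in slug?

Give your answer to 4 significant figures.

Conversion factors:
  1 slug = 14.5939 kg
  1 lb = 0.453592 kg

2.481 slug

131.6 lb/h → 0.0165813 kg/s
36.39 min → 2183.4 s
m = ṁ × t = 0.0165813 × 2183.4 = 36.2036 kg
In slug: 36.2036 / 14.5939 = 2.48074 slug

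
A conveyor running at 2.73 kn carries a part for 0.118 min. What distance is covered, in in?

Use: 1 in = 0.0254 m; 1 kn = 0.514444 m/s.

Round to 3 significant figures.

2.73 kn × 0.514444 = 1.40443 m/s
0.118 min × 60 = 7.08 s
d = v × t = 1.40443 m/s × 7.08 s = 9.94336 m
9.94336 m ÷ (0.0254 m/in) = 391.471 in

391 in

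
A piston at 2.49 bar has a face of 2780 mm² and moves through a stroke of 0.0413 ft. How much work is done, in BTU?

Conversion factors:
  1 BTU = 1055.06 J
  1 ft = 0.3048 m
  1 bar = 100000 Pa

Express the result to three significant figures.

2.49 bar → 249000 Pa
2780 mm² → 0.00278 m²
F = P × A = 249000 × 0.00278 = 692.22 N
0.0413 ft → 0.0125882 m
W = F × d = 692.22 × 0.0125882 = 8.7138 J
In BTU: 8.7138 / 1055.06 = 0.00825906 BTU

0.00826 BTU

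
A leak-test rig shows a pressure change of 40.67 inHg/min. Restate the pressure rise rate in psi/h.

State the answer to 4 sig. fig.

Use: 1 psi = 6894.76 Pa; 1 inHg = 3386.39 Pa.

1199 psi/h

40.67 inHg/min × 3386.39 Pa/inHg ÷ 60 s/min = 2295.41 Pa/s
2295.41 Pa/s ÷ 6894.76 Pa/psi × 3600 s/h = 1198.52 psi/h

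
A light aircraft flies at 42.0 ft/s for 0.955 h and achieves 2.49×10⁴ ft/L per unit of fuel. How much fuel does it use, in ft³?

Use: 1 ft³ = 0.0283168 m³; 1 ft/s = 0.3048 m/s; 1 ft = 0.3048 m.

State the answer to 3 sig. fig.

42.0 ft/s → 12.8016 m/s
0.955 h → 3438 s
d = v × t = 12.8016 × 3438 = 44011.9 m
2.49×10⁴ ft/L → 7.58952×10⁶ m/m³
V = d / (distance per unit fuel) = 44011.9 / 7.58952×10⁶ = 0.00579904 m³
In ft³: 0.00579904 / 0.0283168 = 0.204792 ft³

0.205 ft³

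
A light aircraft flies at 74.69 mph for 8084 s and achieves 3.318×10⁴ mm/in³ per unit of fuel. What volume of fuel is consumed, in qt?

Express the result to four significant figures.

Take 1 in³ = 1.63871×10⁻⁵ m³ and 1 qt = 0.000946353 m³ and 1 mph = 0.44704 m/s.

74.69 mph → 33.3894 m/s
d = v × t = 33.3894 × 8084 = 269920 m
3.318×10⁴ mm/in³ → 2.02476×10⁶ m/m³
V = d / (distance per unit fuel) = 269920 / 2.02476×10⁶ = 0.13331 m³
In qt: 0.13331 / 0.000946353 = 140.867 qt

140.9 qt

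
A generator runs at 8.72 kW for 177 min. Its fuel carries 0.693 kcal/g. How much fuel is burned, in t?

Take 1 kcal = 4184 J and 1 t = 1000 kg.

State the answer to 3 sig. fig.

0.0319 t

8.72 kW → 8720 W
177 min → 10620 s
E = P × t = 8720 × 10620 = 9.26064×10⁷ J
0.693 kcal/g → 2.89951×10⁶ J/kg
m = E / e_s = 9.26064×10⁷ / 2.89951×10⁶ = 31.9386 kg
In t: 31.9386 / 1000 = 0.0319386 t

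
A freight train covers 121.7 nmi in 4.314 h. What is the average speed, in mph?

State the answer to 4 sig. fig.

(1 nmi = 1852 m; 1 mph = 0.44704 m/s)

32.46 mph

121.7 nmi × 1852 → 225388 m
4.314 h × 3600 → 15530.4 s
v = d / t = 225388 m / 15530.4 s = 14.5127 m/s
14.5127 m/s ÷ (0.44704 m/s/mph) = 32.464 mph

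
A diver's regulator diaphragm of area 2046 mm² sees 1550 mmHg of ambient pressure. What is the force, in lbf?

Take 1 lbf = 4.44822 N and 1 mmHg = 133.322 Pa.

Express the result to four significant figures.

1550 mmHg × 133.322 → 206649 Pa
2046 mm² × 10⁻⁶ → 0.002046 m²
F = P × A = 206649 Pa × 0.002046 m² = 422.804 N
422.804 N ÷ (4.44822 N/lbf) = 95.0502 lbf

95.05 lbf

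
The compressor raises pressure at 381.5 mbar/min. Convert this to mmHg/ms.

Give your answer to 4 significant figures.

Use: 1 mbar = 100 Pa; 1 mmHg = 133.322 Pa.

0.004769 mmHg/ms

381.5 mbar/min × 100 Pa/mbar ÷ 60 s/min = 635.833 Pa/s
635.833 Pa/s ÷ 133.322 Pa/mmHg × 0.001 s/ms = 0.00476915 mmHg/ms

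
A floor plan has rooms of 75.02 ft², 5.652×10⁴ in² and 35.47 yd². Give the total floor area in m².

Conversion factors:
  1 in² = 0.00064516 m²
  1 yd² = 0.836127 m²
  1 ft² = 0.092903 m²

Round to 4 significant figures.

75.02 ft² × 0.092903 = 6.96958 m²
5.652×10⁴ in² × 0.00064516 = 36.4644 m²
35.47 yd² × 0.836127 = 29.6574 m²
Sum: 6.96958 + 36.4644 + 29.6574 = 73.0914 m²

73.09 m²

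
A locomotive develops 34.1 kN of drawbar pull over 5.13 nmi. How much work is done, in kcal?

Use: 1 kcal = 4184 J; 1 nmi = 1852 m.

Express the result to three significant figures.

34.1 kN × 1000 → 34100 N
5.13 nmi × 1852 → 9500.76 m
W = F × d = 34100 N × 9500.76 m = 3.23976×10⁸ J
3.23976×10⁸ J ÷ (4184 J/kcal) = 77432.1 kcal

7.74×10⁴ kcal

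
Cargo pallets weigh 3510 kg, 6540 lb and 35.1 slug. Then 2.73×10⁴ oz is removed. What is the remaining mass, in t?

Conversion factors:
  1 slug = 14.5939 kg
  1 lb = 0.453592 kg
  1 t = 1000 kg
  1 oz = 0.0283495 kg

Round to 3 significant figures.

6.21 t

3510 kg (already kg)
6540 lb × 0.453592 = 2966.49 kg
35.1 slug × 14.5939 = 512.246 kg
2.73×10⁴ oz × 0.0283495 = 773.941 kg
Result: 3510 + 2966.49 + 512.246 − 773.941 = 6214.8 kg
In t: 6214.8 / 1000 = 6.2148 t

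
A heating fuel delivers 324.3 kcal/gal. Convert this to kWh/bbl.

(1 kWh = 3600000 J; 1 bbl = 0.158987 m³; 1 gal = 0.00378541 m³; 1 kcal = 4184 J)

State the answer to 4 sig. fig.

15.83 kWh/bbl

324.3 kcal/gal × 4184 J/kcal ÷ 0.00378541 m³/gal = 3.58448×10⁸ J/m³
3.58448×10⁸ J/m³ ÷ 3600000 J/kWh × 0.158987 m³/bbl = 15.8302 kWh/bbl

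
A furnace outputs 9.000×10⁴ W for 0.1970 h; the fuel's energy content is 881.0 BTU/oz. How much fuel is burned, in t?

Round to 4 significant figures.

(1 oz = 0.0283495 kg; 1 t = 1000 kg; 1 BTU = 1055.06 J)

0.1970 h → 709.2 s
E = P × t = 90000 × 709.2 = 6.3828×10⁷ J
881.0 BTU/oz → 3.27875×10⁷ J/kg
m = E / e_s = 6.3828×10⁷ / 3.27875×10⁷ = 1.94672 kg
In t: 1.94672 / 1000 = 0.00194672 t

0.001947 t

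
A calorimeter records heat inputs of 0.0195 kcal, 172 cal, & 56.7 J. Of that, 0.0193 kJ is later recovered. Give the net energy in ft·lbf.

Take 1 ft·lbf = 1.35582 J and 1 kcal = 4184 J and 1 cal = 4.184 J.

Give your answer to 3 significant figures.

619 ft·lbf

0.0195 kcal × 4184 → 81.588 J
172 cal × 4.184 → 719.648 J
56.7 J (already J)
0.0193 kJ × 1000 → 19.3 J
Sum: 81.588 + 719.648 + 56.7 − 19.3 = 838.636 J
In ft·lbf: 838.636 / 1.35582 = 618.545 ft·lbf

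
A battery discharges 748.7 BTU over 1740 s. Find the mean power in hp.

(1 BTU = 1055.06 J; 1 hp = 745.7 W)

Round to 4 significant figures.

748.7 BTU × 1055.06 = 789923 J
P = E / t = 789923 J / 1740 s = 453.979 W
453.979 W ÷ (745.7 W/hp) = 0.608796 hp

0.6088 hp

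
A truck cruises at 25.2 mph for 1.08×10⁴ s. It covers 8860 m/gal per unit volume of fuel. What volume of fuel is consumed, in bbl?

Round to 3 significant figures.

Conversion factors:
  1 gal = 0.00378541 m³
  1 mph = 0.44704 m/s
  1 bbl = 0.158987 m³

0.327 bbl

25.2 mph → 11.2654 m/s
d = v × t = 11.2654 × 10800 = 121666 m
8860 m/gal → 2.34057×10⁶ m/m³
V = d / (distance per unit fuel) = 121666 / 2.34057×10⁶ = 0.0519814 m³
In bbl: 0.0519814 / 0.158987 = 0.326954 bbl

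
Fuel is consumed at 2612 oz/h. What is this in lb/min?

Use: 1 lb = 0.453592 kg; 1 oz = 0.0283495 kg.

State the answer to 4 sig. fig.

2612 oz/h × 0.0283495 kg/oz ÷ 3600 s/h = 0.0205691 kg/s
0.0205691 kg/s ÷ 0.453592 kg/lb × 60 s/min = 2.72083 lb/min

2.721 lb/min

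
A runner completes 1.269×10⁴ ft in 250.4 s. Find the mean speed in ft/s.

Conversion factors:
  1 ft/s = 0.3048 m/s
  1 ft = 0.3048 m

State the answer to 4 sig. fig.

1.269×10⁴ ft × 0.3048 = 3867.91 m
v = d / t = 3867.91 m / 250.4 s = 15.4469 m/s
15.4469 m/s ÷ (0.3048 m/s/ft/s) = 50.6788 ft/s

50.68 ft/s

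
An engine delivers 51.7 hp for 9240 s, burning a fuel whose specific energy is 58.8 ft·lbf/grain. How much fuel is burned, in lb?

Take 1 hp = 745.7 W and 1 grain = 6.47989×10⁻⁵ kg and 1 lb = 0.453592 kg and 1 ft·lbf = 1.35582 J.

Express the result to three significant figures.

51.7 hp → 38552.7 W
E = P × t = 38552.7 × 9240 = 3.56227×10⁸ J
58.8 ft·lbf/grain → 1.2303×10⁶ J/kg
m = E / e_s = 3.56227×10⁸ / 1.2303×10⁶ = 289.545 kg
In lb: 289.545 / 0.453592 = 638.338 lb

638 lb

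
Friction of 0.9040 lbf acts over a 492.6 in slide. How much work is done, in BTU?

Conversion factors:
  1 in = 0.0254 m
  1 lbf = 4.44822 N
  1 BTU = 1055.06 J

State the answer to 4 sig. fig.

0.9040 lbf × 4.44822 = 4.02119 N
492.6 in × 0.0254 = 12.512 m
W = F × d = 4.02119 N × 12.512 m = 50.3131 J
50.3131 J ÷ (1055.06 J/BTU) = 0.0476874 BTU

0.04769 BTU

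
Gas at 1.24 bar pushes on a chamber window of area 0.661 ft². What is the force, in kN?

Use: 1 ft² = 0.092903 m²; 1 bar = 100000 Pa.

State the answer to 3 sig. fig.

1.24 bar × 100000 = 124000 Pa
0.661 ft² × 0.092903 = 0.0614089 m²
F = P × A = 124000 Pa × 0.0614089 m² = 7614.7 N
7614.7 N ÷ (1000 N/kN) = 7.6147 kN

7.61 kN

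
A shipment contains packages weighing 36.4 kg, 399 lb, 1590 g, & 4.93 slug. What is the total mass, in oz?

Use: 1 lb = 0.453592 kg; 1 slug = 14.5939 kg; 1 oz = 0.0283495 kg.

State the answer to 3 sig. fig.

36.4 kg (already kg)
399 lb × 0.453592 → 180.983 kg
1590 g × 0.001 → 1.59 kg
4.93 slug × 14.5939 → 71.9479 kg
Total: 36.4 + 180.983 + 1.59 + 71.9479 = 290.921 kg
In oz: 290.921 / 0.0283495 = 10261.9 oz

1.03×10⁴ oz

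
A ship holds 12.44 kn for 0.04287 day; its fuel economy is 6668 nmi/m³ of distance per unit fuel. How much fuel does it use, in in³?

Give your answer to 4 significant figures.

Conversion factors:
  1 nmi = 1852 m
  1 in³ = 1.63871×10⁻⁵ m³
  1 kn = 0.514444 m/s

117.1 in³

12.44 kn → 6.39968 m/s
0.04287 day → 3703.97 s
d = v × t = 6.39968 × 3703.97 = 23704.2 m
6668 nmi/m³ → 1.23491×10⁷ m/m³
V = d / (distance per unit fuel) = 23704.2 / 1.23491×10⁷ = 0.00191951 m³
In in³: 0.00191951 / 1.63871×10⁻⁵ = 117.135 in³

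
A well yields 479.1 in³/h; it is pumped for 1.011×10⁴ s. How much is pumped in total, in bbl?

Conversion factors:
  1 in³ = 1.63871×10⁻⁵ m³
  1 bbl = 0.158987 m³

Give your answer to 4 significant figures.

479.1 in³/h → 2.18085×10⁻⁶ m³/s
V = Q × t = 2.18085×10⁻⁶ × 10110 = 0.0220484 m³
In bbl: 0.0220484 / 0.158987 = 0.138681 bbl

0.1387 bbl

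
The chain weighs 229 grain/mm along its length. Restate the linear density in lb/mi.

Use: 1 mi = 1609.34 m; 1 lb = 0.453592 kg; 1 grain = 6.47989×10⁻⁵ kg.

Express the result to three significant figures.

5.26×10⁴ lb/mi

229 grain/mm × 6.47989×10⁻⁵ kg/grain ÷ 0.001 m/mm = 14.8389 kg/m
14.8389 kg/m ÷ 0.453592 kg/lb × 1609.34 m/mi = 52648.3 lb/mi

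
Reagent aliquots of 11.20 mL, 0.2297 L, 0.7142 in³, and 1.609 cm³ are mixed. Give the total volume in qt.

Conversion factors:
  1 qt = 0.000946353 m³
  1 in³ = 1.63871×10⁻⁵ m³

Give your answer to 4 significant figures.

0.2686 qt

11.20 mL × 10⁻⁶ → 1.12×10⁻⁵ m³
0.2297 L × 0.001 → 2.297×10⁻⁴ m³
0.7142 in³ × 1.63871×10⁻⁵ → 1.17037×10⁻⁵ m³
1.609 cm³ × 10⁻⁶ → 1.609×10⁻⁶ m³
Combined: 1.12×10⁻⁵ + 2.297×10⁻⁴ + 1.17037×10⁻⁵ + 1.609×10⁻⁶ = 2.54213×10⁻⁴ m³
In qt: 2.54213×10⁻⁴ / 0.000946353 = 0.268624 qt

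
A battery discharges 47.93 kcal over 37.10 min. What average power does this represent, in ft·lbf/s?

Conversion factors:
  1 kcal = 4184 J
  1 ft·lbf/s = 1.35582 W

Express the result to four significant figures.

66.45 ft·lbf/s

47.93 kcal × 4184 → 200539 J
37.10 min × 60 → 2226 s
P = E / t = 200539 J / 2226 s = 90.0894 W
90.0894 W ÷ (1.35582 W/ft·lbf/s) = 66.4464 ft·lbf/s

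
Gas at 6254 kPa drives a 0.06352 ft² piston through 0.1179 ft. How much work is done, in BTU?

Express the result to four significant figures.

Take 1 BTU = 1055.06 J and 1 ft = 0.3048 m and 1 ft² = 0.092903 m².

1.257 BTU

6254 kPa → 6.254×10⁶ Pa
0.06352 ft² → 0.0059012 m²
F = P × A = 6.254×10⁶ × 0.0059012 = 36906.1 N
0.1179 ft → 0.0359359 m
W = F × d = 36906.1 × 0.0359359 = 1326.25 J
In BTU: 1326.25 / 1055.06 = 1.25704 BTU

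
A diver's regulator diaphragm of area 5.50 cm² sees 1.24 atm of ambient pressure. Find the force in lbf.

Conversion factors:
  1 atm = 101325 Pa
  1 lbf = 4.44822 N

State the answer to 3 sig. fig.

15.5 lbf

1.24 atm × 101325 = 125643 Pa
5.50 cm² × 0.0001 = 5.5×10⁻⁴ m²
F = P × A = 125643 Pa × 5.5×10⁻⁴ m² = 69.1036 N
69.1036 N ÷ (4.44822 N/lbf) = 15.5351 lbf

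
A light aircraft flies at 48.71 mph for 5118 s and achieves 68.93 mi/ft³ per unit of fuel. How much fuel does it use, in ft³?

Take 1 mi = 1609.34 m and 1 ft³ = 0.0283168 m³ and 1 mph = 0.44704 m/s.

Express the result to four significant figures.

48.71 mph → 21.7753 m/s
d = v × t = 21.7753 × 5118 = 111446 m
68.93 mi/ft³ → 3.91753×10⁶ m/m³
V = d / (distance per unit fuel) = 111446 / 3.91753×10⁶ = 0.028448 m³
In ft³: 0.028448 / 0.0283168 = 1.00463 ft³

1.005 ft³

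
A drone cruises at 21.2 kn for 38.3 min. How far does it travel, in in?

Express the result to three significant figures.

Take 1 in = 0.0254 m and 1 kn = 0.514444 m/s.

21.2 kn × 0.514444 = 10.9062 m/s
38.3 min × 60 = 2298 s
d = v × t = 10.9062 m/s × 2298 s = 25062.4 m
25062.4 m ÷ (0.0254 m/in) = 986709 in

9.87×10⁵ in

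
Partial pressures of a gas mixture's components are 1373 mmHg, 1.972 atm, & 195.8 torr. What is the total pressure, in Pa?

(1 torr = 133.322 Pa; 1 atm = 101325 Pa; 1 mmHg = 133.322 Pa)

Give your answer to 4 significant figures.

1373 mmHg × 133.322 = 183051 Pa
1.972 atm × 101325 = 199813 Pa
195.8 torr × 133.322 = 26104.4 Pa
Combined: 183051 + 199813 + 26104.4 = 408968 Pa

4.090×10⁵ Pa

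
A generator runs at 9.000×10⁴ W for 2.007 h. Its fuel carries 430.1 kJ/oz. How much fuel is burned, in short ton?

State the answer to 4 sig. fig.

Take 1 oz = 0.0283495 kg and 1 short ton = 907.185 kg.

0.04725 short ton

2.007 h → 7225.2 s
E = P × t = 90000 × 7225.2 = 6.50268×10⁸ J
430.1 kJ/oz → 1.51713×10⁷ J/kg
m = E / e_s = 6.50268×10⁸ / 1.51713×10⁷ = 42.8617 kg
In short ton: 42.8617 / 907.185 = 0.0472469 short ton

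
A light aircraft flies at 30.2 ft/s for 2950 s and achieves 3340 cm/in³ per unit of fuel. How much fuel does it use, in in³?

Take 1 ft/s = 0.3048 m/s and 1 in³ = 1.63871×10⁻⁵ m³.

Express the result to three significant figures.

813 in³

30.2 ft/s → 9.20496 m/s
d = v × t = 9.20496 × 2950 = 27154.6 m
3340 cm/in³ → 2.03819×10⁶ m/m³
V = d / (distance per unit fuel) = 27154.6 / 2.03819×10⁶ = 0.0133229 m³
In in³: 0.0133229 / 1.63871×10⁻⁵ = 813.011 in³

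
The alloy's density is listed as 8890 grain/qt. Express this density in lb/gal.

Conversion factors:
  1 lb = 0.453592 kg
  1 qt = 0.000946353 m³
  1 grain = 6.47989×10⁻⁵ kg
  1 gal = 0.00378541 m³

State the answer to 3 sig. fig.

5.08 lb/gal

8890 grain/qt × 6.47989×10⁻⁵ kg/grain ÷ 0.000946353 m³/qt = 608.718 kg/m³
608.718 kg/m³ ÷ 0.453592 kg/lb × 0.00378541 m³/gal = 5.08 lb/gal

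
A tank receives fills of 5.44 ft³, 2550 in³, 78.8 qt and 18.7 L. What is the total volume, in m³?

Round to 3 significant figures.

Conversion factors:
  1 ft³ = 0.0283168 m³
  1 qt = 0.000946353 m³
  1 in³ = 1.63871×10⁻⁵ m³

0.289 m³

5.44 ft³ × 0.0283168 → 0.154043 m³
2550 in³ × 1.63871×10⁻⁵ → 0.0417871 m³
78.8 qt × 0.000946353 → 0.0745726 m³
18.7 L × 0.001 → 0.0187 m³
Total: 0.154043 + 0.0417871 + 0.0745726 + 0.0187 = 0.289103 m³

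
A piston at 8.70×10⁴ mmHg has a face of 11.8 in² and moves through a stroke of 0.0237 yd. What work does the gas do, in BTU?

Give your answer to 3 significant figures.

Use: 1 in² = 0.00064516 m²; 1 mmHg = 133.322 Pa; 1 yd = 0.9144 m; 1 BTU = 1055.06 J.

1.81 BTU

8.70×10⁴ mmHg → 1.1599×10⁷ Pa
11.8 in² → 0.00761289 m²
F = P × A = 1.1599×10⁷ × 0.00761289 = 88301.9 N
0.0237 yd → 0.0216713 m
W = F × d = 88301.9 × 0.0216713 = 1913.62 J
In BTU: 1913.62 / 1055.06 = 1.81375 BTU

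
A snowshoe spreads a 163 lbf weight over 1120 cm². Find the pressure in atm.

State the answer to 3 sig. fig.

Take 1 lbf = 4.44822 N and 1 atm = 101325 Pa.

163 lbf × 4.44822 = 725.06 N
1120 cm² × 0.0001 = 0.112 m²
P = F / A = 725.06 N / 0.112 m² = 6473.75 Pa
6473.75 Pa ÷ (101325 Pa/atm) = 0.0638909 atm

0.0639 atm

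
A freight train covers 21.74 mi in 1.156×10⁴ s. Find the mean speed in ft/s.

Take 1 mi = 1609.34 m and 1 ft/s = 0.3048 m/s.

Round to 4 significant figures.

9.930 ft/s

21.74 mi × 1609.34 = 34987.1 m
v = d / t = 34987.1 m / 11560 s = 3.02657 m/s
3.02657 m/s ÷ (0.3048 m/s/ft/s) = 9.92969 ft/s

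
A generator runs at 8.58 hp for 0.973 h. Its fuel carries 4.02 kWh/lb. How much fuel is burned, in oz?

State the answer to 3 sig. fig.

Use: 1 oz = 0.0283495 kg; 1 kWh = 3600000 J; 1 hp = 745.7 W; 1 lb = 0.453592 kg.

24.8 oz

8.58 hp → 6398.11 W
0.973 h → 3502.8 s
E = P × t = 6398.11 × 3502.8 = 2.24113×10⁷ J
4.02 kWh/lb → 3.19053×10⁷ J/kg
m = E / e_s = 2.24113×10⁷ / 3.19053×10⁷ = 0.702432 kg
In oz: 0.702432 / 0.0283495 = 24.7776 oz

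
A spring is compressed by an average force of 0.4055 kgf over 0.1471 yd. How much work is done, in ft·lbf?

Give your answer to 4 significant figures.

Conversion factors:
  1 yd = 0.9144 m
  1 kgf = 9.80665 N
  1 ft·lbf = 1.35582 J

0.3945 ft·lbf

0.4055 kgf × 9.80665 = 3.9766 N
0.1471 yd × 0.9144 = 0.134508 m
W = F × d = 3.9766 N × 0.134508 m = 0.534885 J
0.534885 J ÷ (1.35582 J/ft·lbf) = 0.39451 ft·lbf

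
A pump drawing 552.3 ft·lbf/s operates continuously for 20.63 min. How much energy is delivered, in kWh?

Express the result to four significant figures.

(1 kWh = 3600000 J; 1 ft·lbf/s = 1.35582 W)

552.3 ft·lbf/s × 1.35582 → 748.819 W
20.63 min × 60 → 1237.8 s
E = P × t = 748.819 W × 1237.8 s = 926888 J
926888 J ÷ (3600000 J/kWh) = 0.257469 kWh

0.2575 kWh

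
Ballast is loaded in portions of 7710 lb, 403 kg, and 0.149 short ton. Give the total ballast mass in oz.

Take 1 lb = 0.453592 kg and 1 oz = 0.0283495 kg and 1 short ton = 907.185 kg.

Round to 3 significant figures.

1.42×10⁵ oz

7710 lb × 0.453592 = 3497.19 kg
403 kg (already kg)
0.149 short ton × 907.185 = 135.171 kg
Combined: 3497.19 + 403 + 135.171 = 4035.36 kg
In oz: 4035.36 / 0.0283495 = 142343 oz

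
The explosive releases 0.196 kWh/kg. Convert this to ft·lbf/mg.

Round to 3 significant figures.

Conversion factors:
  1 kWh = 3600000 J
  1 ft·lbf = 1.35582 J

0.196 kWh/kg × 3600000 J/kWh = 705600 J/kg
705600 J/kg ÷ 1.35582 J/ft·lbf × 10⁻⁶ kg/mg = 0.520423 ft·lbf/mg

0.520 ft·lbf/mg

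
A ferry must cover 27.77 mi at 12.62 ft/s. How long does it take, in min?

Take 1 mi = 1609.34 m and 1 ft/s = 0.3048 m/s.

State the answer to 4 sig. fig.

27.77 mi × 1609.34 → 44691.4 m
12.62 ft/s × 0.3048 → 3.84658 m/s
t = d / v = 44691.4 m / 3.84658 m/s = 11618.5 s
11618.5 s ÷ (60 s/min) = 193.642 min

193.6 min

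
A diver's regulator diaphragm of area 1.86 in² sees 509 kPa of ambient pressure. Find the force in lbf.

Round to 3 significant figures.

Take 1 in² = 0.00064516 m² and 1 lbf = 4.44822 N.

509 kPa × 1000 → 509000 Pa
1.86 in² × 0.00064516 → 0.0012 m²
F = P × A = 509000 Pa × 0.0012 m² = 610.8 N
610.8 N ÷ (4.44822 N/lbf) = 137.313 lbf

137 lbf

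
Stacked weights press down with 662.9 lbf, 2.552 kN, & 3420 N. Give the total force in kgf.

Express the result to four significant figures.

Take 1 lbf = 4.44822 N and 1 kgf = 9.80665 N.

662.9 lbf × 4.44822 = 2948.73 N
2.552 kN × 1000 = 2552 N
3420 N (already N)
Sum: 2948.73 + 2552 + 3420 = 8920.73 N
In kgf: 8920.73 / 9.80665 = 909.661 kgf

909.7 kgf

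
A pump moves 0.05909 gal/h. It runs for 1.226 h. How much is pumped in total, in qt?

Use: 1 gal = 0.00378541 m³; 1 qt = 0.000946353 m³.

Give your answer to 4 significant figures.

0.2898 qt

0.05909 gal/h → 6.21333×10⁻⁸ m³/s
1.226 h → 4413.6 s
V = Q × t = 6.21333×10⁻⁸ × 4413.6 = 2.74232×10⁻⁴ m³
In qt: 2.74232×10⁻⁴ / 0.000946353 = 0.289778 qt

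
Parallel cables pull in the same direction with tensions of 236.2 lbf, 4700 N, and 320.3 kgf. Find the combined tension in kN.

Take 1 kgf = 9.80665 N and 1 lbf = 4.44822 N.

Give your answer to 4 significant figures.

236.2 lbf × 4.44822 → 1050.67 N
4700 N (already N)
320.3 kgf × 9.80665 → 3141.07 N
Sum: 1050.67 + 4700 + 3141.07 = 8891.74 N
In kN: 8891.74 / 1000 = 8.89174 kN

8.892 kN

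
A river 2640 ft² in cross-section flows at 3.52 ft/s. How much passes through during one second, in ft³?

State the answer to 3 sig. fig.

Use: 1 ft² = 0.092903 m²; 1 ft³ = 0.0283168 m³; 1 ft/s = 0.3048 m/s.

9290 ft³

3.52 ft/s × 0.3048 = 1.0729 m/s
2640 ft² × 0.092903 = 245.264 m²
V = v × A × t = 1.0729 m/s × 245.264 m² × 1 s = 263.144 m³
263.144 m³ ÷ (0.0283168 m³/ft³) = 9292.86 ft³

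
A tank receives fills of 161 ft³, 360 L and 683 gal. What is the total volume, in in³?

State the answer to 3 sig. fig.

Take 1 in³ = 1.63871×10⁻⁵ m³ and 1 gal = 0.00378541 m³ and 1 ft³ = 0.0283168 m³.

161 ft³ × 0.0283168 = 4.559 m³
360 L × 0.001 = 0.36 m³
683 gal × 0.00378541 = 2.58544 m³
Total: 4.559 + 0.36 + 2.58544 = 7.50444 m³
In in³: 7.50444 / 1.63871×10⁻⁵ = 457948 in³

4.58×10⁵ in³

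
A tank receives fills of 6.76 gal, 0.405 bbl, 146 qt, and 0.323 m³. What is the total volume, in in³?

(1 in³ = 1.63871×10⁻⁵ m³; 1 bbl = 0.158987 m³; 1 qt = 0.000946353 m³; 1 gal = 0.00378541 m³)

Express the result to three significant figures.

6.76 gal × 0.00378541 = 0.0255894 m³
0.405 bbl × 0.158987 = 0.0643897 m³
146 qt × 0.000946353 = 0.138168 m³
0.323 m³ (already m³)
Total: 0.0255894 + 0.0643897 + 0.138168 + 0.323 = 0.551147 m³
In in³: 0.551147 / 1.63871×10⁻⁵ = 33633 in³

3.36×10⁴ in³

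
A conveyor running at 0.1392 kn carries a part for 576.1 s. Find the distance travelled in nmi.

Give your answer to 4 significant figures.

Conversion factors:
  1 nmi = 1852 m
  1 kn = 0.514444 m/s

0.02228 nmi

0.1392 kn × 0.514444 → 0.0716106 m/s
d = v × t = 0.0716106 m/s × 576.1 s = 41.2549 m
41.2549 m ÷ (1852 m/nmi) = 0.0222759 nmi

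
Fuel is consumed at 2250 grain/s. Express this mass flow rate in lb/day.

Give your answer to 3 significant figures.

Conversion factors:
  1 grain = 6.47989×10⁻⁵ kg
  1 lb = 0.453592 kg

2250 grain/s × 6.47989×10⁻⁵ kg/grain = 0.145798 kg/s
0.145798 kg/s ÷ 0.453592 kg/lb × 86400 s/day = 27771.5 lb/day

2.78×10⁴ lb/day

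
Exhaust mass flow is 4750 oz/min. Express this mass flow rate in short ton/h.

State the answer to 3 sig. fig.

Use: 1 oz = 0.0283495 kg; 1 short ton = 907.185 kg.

4750 oz/min × 0.0283495 kg/oz ÷ 60 s/min = 2.24434 kg/s
2.24434 kg/s ÷ 907.185 kg/short ton × 3600 s/h = 8.90626 short ton/h

8.91 short ton/h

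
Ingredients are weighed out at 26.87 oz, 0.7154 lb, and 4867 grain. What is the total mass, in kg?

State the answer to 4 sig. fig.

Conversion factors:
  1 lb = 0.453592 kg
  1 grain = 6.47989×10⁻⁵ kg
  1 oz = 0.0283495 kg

26.87 oz × 0.0283495 = 0.761751 kg
0.7154 lb × 0.453592 = 0.3245 kg
4867 grain × 6.47989×10⁻⁵ = 0.315376 kg
Total: 0.761751 + 0.3245 + 0.315376 = 1.40163 kg

1.402 kg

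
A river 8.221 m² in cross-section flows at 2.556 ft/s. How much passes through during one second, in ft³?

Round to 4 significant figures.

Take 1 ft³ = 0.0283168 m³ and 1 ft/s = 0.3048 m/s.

226.2 ft³

2.556 ft/s × 0.3048 → 0.779069 m/s
V = v × A × t = 0.779069 m/s × 8.221 m² × 1 s = 6.40473 m³
6.40473 m³ ÷ (0.0283168 m³/ft³) = 226.181 ft³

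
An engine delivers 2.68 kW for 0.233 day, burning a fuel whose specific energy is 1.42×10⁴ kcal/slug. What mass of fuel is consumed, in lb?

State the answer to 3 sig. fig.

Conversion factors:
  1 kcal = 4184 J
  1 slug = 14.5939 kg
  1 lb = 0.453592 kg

2.68 kW → 2680 W
0.233 day → 20131.2 s
E = P × t = 2680 × 20131.2 = 5.39516×10⁷ J
1.42×10⁴ kcal/slug → 4.07107×10⁶ J/kg
m = E / e_s = 5.39516×10⁷ / 4.07107×10⁶ = 13.2524 kg
In lb: 13.2524 / 0.453592 = 29.2166 lb

29.2 lb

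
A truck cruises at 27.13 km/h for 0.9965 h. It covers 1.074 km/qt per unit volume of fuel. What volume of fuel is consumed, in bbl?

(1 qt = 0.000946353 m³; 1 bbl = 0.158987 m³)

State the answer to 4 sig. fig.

27.13 km/h → 7.53611 m/s
0.9965 h → 3587.4 s
d = v × t = 7.53611 × 3587.4 = 27035 m
1.074 km/qt → 1.13488×10⁶ m/m³
V = d / (distance per unit fuel) = 27035 / 1.13488×10⁶ = 0.0238219 m³
In bbl: 0.0238219 / 0.158987 = 0.149836 bbl

0.1498 bbl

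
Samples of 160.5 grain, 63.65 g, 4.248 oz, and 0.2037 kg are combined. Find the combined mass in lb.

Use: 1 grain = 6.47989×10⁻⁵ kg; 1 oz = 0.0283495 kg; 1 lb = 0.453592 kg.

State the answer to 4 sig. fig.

0.8778 lb

160.5 grain × 6.47989×10⁻⁵ → 0.0104002 kg
63.65 g × 0.001 → 0.06365 kg
4.248 oz × 0.0283495 → 0.120429 kg
0.2037 kg (already kg)
Total: 0.0104002 + 0.06365 + 0.120429 + 0.2037 = 0.398179 kg
In lb: 0.398179 / 0.453592 = 0.877835 lb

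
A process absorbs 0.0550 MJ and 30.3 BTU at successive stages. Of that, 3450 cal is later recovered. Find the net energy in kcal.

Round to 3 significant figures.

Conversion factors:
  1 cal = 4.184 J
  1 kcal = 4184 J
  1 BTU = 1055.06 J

0.0550 MJ × 1000000 → 55000 J
30.3 BTU × 1055.06 → 31968.3 J
3450 cal × 4.184 → 14434.8 J
Net: 55000 + 31968.3 − 14434.8 = 72533.5 J
In kcal: 72533.5 / 4184 = 17.3359 kcal

17.3 kcal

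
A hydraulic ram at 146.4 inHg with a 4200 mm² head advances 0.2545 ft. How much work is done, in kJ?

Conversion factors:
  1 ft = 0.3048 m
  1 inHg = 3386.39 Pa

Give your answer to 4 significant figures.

146.4 inHg → 495767 Pa
4200 mm² → 0.0042 m²
F = P × A = 495767 × 0.0042 = 2082.22 N
0.2545 ft → 0.0775716 m
W = F × d = 2082.22 × 0.0775716 = 161.521 J
In kJ: 161.521 / 1000 = 0.161521 kJ

0.1615 kJ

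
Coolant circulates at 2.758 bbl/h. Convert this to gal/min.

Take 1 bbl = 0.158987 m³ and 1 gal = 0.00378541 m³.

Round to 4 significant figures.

2.758 bbl/h × 0.158987 m³/bbl ÷ 3600 s/h = 1.21802×10⁻⁴ m³/s
1.21802×10⁻⁴ m³/s ÷ 0.00378541 m³/gal × 60 s/min = 1.9306 gal/min

1.931 gal/min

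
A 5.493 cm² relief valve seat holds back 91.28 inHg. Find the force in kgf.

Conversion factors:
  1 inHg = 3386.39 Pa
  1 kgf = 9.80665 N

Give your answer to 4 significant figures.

91.28 inHg × 3386.39 = 309110 Pa
5.493 cm² × 0.0001 = 5.493×10⁻⁴ m²
F = P × A = 309110 Pa × 5.493×10⁻⁴ m² = 169.794 N
169.794 N ÷ (9.80665 N/kgf) = 17.3142 kgf

17.31 kgf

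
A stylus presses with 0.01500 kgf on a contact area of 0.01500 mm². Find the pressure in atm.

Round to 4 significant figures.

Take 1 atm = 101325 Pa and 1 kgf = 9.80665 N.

0.01500 kgf × 9.80665 = 0.1471 N
0.01500 mm² × 10⁻⁶ = 1.5×10⁻⁸ m²
P = F / A = 0.1471 N / 1.5×10⁻⁸ m² = 9.80667×10⁶ Pa
9.80667×10⁶ Pa ÷ (101325 Pa/atm) = 96.7843 atm

96.78 atm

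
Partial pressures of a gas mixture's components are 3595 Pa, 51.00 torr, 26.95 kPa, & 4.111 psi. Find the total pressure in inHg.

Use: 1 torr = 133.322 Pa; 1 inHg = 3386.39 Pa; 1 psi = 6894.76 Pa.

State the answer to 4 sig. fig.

3595 Pa (already Pa)
51.00 torr × 133.322 = 6799.42 Pa
26.95 kPa × 1000 = 26950 Pa
4.111 psi × 6894.76 = 28344.4 Pa
Sum: 3595 + 6799.42 + 26950 + 28344.4 = 65688.8 Pa
In inHg: 65688.8 / 3386.39 = 19.3979 inHg

19.40 inHg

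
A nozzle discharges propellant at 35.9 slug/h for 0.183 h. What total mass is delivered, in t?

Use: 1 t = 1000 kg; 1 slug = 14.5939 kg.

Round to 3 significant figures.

35.9 slug/h → 0.145534 kg/s
0.183 h → 658.8 s
m = ṁ × t = 0.145534 × 658.8 = 95.8778 kg
In t: 95.8778 / 1000 = 0.0958778 t

0.0959 t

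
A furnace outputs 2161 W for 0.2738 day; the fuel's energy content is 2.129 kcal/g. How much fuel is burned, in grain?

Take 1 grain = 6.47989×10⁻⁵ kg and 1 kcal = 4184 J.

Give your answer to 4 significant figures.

0.2738 day → 23656.3 s
E = P × t = 2161 × 23656.3 = 5.11213×10⁷ J
2.129 kcal/g → 8.90774×10⁶ J/kg
m = E / e_s = 5.11213×10⁷ / 8.90774×10⁶ = 5.73898 kg
In grain: 5.73898 / 6.47989×10⁻⁵ = 88566 grain

8.857×10⁴ grain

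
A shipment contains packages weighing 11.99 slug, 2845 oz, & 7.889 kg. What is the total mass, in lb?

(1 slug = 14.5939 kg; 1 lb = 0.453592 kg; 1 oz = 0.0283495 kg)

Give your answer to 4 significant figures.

581.0 lb

11.99 slug × 14.5939 → 174.981 kg
2845 oz × 0.0283495 → 80.6543 kg
7.889 kg (already kg)
Total: 174.981 + 80.6543 + 7.889 = 263.524 kg
In lb: 263.524 / 0.453592 = 580.971 lb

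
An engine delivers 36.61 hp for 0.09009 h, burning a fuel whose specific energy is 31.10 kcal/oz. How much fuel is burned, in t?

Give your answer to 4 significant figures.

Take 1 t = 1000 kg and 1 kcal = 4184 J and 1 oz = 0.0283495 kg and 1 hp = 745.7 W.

0.001929 t

36.61 hp → 27300.1 W
0.09009 h → 324.324 s
E = P × t = 27300.1 × 324.324 = 8.85408×10⁶ J
31.10 kcal/oz → 4.58994×10⁶ J/kg
m = E / e_s = 8.85408×10⁶ / 4.58994×10⁶ = 1.92902 kg
In t: 1.92902 / 1000 = 0.00192902 t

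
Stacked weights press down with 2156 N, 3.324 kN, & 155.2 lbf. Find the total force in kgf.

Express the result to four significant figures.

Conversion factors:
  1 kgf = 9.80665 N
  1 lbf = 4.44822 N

2156 N (already N)
3.324 kN × 1000 = 3324 N
155.2 lbf × 4.44822 = 690.364 N
Total: 2156 + 3324 + 690.364 = 6170.36 N
In kgf: 6170.36 / 9.80665 = 629.202 kgf

629.2 kgf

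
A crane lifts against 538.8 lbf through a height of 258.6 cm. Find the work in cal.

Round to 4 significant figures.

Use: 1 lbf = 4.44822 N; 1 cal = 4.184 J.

1481 cal

538.8 lbf × 4.44822 → 2396.7 N
258.6 cm × 0.01 → 2.586 m
W = F × d = 2396.7 N × 2.586 m = 6197.87 J
6197.87 J ÷ (4.184 J/cal) = 1481.33 cal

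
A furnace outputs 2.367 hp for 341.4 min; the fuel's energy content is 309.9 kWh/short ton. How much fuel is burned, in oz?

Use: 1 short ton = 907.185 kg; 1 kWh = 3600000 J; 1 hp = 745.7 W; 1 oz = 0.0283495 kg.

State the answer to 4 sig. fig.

1037 oz

2.367 hp → 1765.07 W
341.4 min → 20484 s
E = P × t = 1765.07 × 20484 = 3.61557×10⁷ J
309.9 kWh/short ton → 1.22978×10⁶ J/kg
m = E / e_s = 3.61557×10⁷ / 1.22978×10⁶ = 29.4001 kg
In oz: 29.4001 / 0.0283495 = 1037.06 oz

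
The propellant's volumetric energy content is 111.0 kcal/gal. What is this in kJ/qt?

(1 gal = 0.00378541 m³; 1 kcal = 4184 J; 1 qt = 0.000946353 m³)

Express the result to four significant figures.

111.0 kcal/gal × 4184 J/kcal ÷ 0.00378541 m³/gal = 1.22688×10⁸ J/m³
1.22688×10⁸ J/m³ ÷ 1000 J/kJ × 0.000946353 m³/qt = 116.106 kJ/qt

116.1 kJ/qt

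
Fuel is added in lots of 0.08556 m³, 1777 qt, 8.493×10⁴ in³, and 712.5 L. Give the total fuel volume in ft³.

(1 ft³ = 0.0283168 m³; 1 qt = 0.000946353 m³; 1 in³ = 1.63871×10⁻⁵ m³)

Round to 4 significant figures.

0.08556 m³ (already m³)
1777 qt × 0.000946353 → 1.68167 m³
8.493×10⁴ in³ × 1.63871×10⁻⁵ → 1.39176 m³
712.5 L × 0.001 → 0.7125 m³
Sum: 0.08556 + 1.68167 + 1.39176 + 0.7125 = 3.87149 m³
In ft³: 3.87149 / 0.0283168 = 136.721 ft³

136.7 ft³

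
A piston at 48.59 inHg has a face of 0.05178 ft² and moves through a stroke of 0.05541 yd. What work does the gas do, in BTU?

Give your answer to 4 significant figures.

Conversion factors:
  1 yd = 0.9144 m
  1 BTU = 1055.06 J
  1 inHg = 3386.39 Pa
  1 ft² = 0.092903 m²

48.59 inHg → 164545 Pa
0.05178 ft² → 0.00481052 m²
F = P × A = 164545 × 0.00481052 = 791.547 N
0.05541 yd → 0.0506669 m
W = F × d = 791.547 × 0.0506669 = 40.1052 J
In BTU: 40.1052 / 1055.06 = 0.0380122 BTU

0.03801 BTU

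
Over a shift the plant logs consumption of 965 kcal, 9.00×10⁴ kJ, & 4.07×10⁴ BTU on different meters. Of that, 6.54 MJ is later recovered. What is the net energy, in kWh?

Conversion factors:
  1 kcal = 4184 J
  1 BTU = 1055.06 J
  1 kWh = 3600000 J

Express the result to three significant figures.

965 kcal × 4184 = 4.03756×10⁶ J
9.00×10⁴ kJ × 1000 = 9×10⁷ J
4.07×10⁴ BTU × 1055.06 = 4.29409×10⁷ J
6.54 MJ × 1000000 = 6.54×10⁶ J
Net: 4.03756×10⁶ + 9×10⁷ + 4.29409×10⁷ − 6.54×10⁶ = 1.30438×10⁸ J
In kWh: 1.30438×10⁸ / 3600000 = 36.2328 kWh

36.2 kWh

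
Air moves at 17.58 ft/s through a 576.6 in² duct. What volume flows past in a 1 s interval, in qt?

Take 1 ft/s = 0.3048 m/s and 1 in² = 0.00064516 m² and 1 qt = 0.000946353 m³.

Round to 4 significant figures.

17.58 ft/s × 0.3048 → 5.35838 m/s
576.6 in² × 0.00064516 → 0.371999 m²
V = v × A × t = 5.35838 m/s × 0.371999 m² × 1 s = 1.99331 m³
1.99331 m³ ÷ (0.000946353 m³/qt) = 2106.31 qt

2106 qt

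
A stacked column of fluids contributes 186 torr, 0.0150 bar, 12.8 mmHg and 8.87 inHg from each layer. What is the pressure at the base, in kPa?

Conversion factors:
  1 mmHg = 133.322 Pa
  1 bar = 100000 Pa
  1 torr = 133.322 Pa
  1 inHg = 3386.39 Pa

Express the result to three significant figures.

58.0 kPa

186 torr × 133.322 → 24797.9 Pa
0.0150 bar × 100000 → 1500 Pa
12.8 mmHg × 133.322 → 1706.52 Pa
8.87 inHg × 3386.39 → 30037.3 Pa
Combined: 24797.9 + 1500 + 1706.52 + 30037.3 = 58041.7 Pa
In kPa: 58041.7 / 1000 = 58.0417 kPa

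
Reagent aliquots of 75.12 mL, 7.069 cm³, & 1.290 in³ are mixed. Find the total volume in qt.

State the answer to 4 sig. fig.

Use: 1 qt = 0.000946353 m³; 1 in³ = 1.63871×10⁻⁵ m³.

75.12 mL × 10⁻⁶ = 7.512×10⁻⁵ m³
7.069 cm³ × 10⁻⁶ = 7.069×10⁻⁶ m³
1.290 in³ × 1.63871×10⁻⁵ = 2.11394×10⁻⁵ m³
Combined: 7.512×10⁻⁵ + 7.069×10⁻⁶ + 2.11394×10⁻⁵ = 1.03328×10⁻⁴ m³
In qt: 1.03328×10⁻⁴ / 0.000946353 = 0.109185 qt

0.1092 qt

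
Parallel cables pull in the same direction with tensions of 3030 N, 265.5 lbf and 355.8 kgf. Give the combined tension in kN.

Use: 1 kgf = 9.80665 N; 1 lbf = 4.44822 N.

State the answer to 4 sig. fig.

3030 N (already N)
265.5 lbf × 4.44822 = 1181 N
355.8 kgf × 9.80665 = 3489.21 N
Combined: 3030 + 1181 + 3489.21 = 7700.21 N
In kN: 7700.21 / 1000 = 7.70021 kN

7.700 kN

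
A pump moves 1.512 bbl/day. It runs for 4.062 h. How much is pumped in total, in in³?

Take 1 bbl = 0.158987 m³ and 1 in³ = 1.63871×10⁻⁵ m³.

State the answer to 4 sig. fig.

2483 in³

1.512 bbl/day → 2.78227×10⁻⁶ m³/s
4.062 h → 14623.2 s
V = Q × t = 2.78227×10⁻⁶ × 14623.2 = 0.0406857 m³
In in³: 0.0406857 / 1.63871×10⁻⁵ = 2482.79 in³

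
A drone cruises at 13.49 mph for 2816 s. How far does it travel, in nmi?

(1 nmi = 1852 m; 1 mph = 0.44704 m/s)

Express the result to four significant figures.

13.49 mph × 0.44704 = 6.03057 m/s
d = v × t = 6.03057 m/s × 2816 s = 16982.1 m
16982.1 m ÷ (1852 m/nmi) = 9.1696 nmi

9.170 nmi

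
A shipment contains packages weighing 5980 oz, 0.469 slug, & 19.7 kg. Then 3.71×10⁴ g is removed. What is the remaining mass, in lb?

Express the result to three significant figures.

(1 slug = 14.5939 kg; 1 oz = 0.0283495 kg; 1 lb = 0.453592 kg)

350 lb

5980 oz × 0.0283495 → 169.53 kg
0.469 slug × 14.5939 → 6.84454 kg
19.7 kg (already kg)
3.71×10⁴ g × 0.001 → 37.1 kg
Net: 169.53 + 6.84454 + 19.7 − 37.1 = 158.975 kg
In lb: 158.975 / 0.453592 = 350.48 lb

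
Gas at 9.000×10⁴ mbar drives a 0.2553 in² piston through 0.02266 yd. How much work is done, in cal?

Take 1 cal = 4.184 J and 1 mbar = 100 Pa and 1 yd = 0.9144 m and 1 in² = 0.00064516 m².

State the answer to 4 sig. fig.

7.341 cal

9.000×10⁴ mbar → 9×10⁶ Pa
0.2553 in² → 1.64709×10⁻⁴ m²
F = P × A = 9×10⁶ × 1.64709×10⁻⁴ = 1482.38 N
0.02266 yd → 0.0207203 m
W = F × d = 1482.38 × 0.0207203 = 30.7154 J
In cal: 30.7154 / 4.184 = 7.34116 cal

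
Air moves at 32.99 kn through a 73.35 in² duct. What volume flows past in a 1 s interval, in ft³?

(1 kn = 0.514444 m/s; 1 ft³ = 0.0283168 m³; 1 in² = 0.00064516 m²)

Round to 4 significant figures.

32.99 kn × 0.514444 = 16.9715 m/s
73.35 in² × 0.00064516 = 0.0473225 m²
V = v × A × t = 16.9715 m/s × 0.0473225 m² × 1 s = 0.803134 m³
0.803134 m³ ÷ (0.0283168 m³/ft³) = 28.3625 ft³

28.36 ft³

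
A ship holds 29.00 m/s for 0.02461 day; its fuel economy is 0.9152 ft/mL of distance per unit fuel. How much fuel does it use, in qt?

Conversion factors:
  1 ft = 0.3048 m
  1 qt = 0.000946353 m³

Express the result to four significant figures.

233.6 qt

0.02461 day → 2126.3 s
d = v × t = 29 × 2126.3 = 61662.7 m
0.9152 ft/mL → 278953 m/m³
V = d / (distance per unit fuel) = 61662.7 / 278953 = 0.22105 m³
In qt: 0.22105 / 0.000946353 = 233.581 qt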